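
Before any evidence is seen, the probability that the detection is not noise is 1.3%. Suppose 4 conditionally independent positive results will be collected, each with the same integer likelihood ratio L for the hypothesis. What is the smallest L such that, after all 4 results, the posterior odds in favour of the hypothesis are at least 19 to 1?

7

Prior odds = 0.013/0.987 = 13/987.
Target odds = 19.
Need L⁴ ≥ 19 ÷ (13/987) = 18753/13.
6⁴ = 1296 < 18753/13 ≤ 2401 = 7⁴, so L = 7.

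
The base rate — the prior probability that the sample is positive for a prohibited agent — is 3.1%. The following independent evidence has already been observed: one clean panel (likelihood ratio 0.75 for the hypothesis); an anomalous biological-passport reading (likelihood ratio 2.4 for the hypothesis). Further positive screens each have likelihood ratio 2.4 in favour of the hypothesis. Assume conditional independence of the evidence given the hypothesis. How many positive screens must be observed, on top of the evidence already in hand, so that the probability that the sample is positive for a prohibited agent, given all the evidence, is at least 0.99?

Prior odds = 0.031/0.969 = 31/969.
Combined Bayes factor of the evidence already in hand = 0.75 × 2.4 = 1.8.
Odds after that evidence = (31/969) × 1.8 = 93/1615.
Target odds = 0.99/0.01 = 99.
Need 2.4ⁿ ≥ 99 ÷ (93/1615) = 53295/31.
2.4⁸ = 429981696/390625 falls short of 53295/31 but 2.4⁹ ≈2641.81 reaches it, so n = 9.

9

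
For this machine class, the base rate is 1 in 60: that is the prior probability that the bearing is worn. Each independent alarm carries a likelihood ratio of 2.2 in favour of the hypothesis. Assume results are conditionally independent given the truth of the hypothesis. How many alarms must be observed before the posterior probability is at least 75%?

Prior odds: (1/60) ÷ (59/60) = 1/59.
Likelihood ratio per alarm = 2.2.
Target odds: 0.75 ÷ 0.25 = 3.
Need (1/59) × 2.2ⁿ ≥ 3, i.e. 2.2ⁿ ≥ 177.
2.2⁶ = 1771561/15625 falls short of 177 but 2.2⁷ = 19487171/78125 reaches it, so n = 7.

7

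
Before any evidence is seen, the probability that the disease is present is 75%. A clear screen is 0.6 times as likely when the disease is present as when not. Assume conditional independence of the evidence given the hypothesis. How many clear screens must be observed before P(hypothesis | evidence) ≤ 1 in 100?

12

Prior odds = 0.75/0.25 = 3.
Likelihood ratio per clear screen = 0.6.
Target posterior odds = 0.01/0.99 = 1/99.
Require 0.6ⁿ ≤ 1/99 ÷ 3 = 1/297.
0.6¹¹ = 177147/48828125 is still above 1/297 but 0.6¹² = 531441/244140625 is at or below it, so n = 12.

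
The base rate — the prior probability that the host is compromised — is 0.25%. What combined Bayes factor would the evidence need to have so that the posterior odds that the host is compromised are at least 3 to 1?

Prior odds = 0.0025/0.9975 = 1/399.
Target odds = 3.
Required Bayes factor = 3 ÷ (1/399) = 1197.

1197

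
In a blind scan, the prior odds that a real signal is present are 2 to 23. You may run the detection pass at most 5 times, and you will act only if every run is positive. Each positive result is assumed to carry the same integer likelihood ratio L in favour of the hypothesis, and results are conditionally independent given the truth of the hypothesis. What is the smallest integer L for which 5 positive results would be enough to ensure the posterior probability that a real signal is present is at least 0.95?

Prior odds = 2/23.
Target odds = 0.95/0.05 = 19.
Need L⁵ ≥ 19 ÷ (2/23) = 218.5.
2⁵ = 32 < 218.5 ≤ 243 = 3⁵, so L = 3.

3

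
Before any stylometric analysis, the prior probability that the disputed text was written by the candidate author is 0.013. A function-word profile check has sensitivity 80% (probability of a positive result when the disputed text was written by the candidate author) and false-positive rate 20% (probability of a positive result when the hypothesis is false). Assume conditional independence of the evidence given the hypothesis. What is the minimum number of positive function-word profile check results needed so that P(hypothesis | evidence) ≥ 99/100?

7

Prior odds: 0.013 ÷ 0.987 = 13/987.
Likelihood ratio of a positive result = 0.8/0.2 = 4.
Target posterior odds = 0.99/0.01 = 99.
Require 4ⁿ ≥ 99 ÷ (13/987) = 97713/13.
4⁶ = 4096 falls short of 97713/13 but 4⁷ = 16384 reaches it, so n = 7.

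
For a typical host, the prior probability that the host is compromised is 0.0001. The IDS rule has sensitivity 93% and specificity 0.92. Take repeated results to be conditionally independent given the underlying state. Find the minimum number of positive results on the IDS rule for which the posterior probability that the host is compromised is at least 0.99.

Prior odds: 0.0001 ÷ 0.9999 = 1/9999.
False-positive rate = 1 − 0.92 = 0.08; likelihood ratio of a positive = 0.93/0.08 = 11.625.
Target odds: 0.99 ÷ 0.01 = 99.
Require 11.625ⁿ ≥ 99 ÷ (1/9999) = 989901.
11.625⁵ ≈212307 falls short of 989901 but 11.625⁶ ≈2.46807e+06 reaches it, so n = 6.

6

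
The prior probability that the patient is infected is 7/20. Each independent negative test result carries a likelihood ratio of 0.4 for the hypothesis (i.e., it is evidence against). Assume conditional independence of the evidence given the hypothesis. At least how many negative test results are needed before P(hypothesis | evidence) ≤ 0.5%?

6

Prior odds = 0.35/0.65 = 7/13.
Likelihood ratio per negative test result = 0.4.
Target odds: 0.005 ÷ 0.995 = 1/199.
Require 0.4ⁿ ≤ 1/199 ÷ (7/13) = 13/1393.
0.4⁵ = 0.01024 is still above 13/1393 but 0.4⁶ = 64/15625 is at or below it, so n = 6.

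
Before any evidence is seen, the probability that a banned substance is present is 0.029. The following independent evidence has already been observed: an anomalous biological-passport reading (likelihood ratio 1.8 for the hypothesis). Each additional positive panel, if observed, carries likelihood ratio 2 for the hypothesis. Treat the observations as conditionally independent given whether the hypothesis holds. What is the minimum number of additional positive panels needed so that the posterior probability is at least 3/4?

6

Prior odds = 0.029/0.971 = 29/971.
Bayes factor of the evidence already in hand = 1.8.
Odds after that evidence = (29/971) × 1.8 = 261/4855.
Target odds = 0.75/0.25 = 3.
Need 2ⁿ ≥ 3 ÷ (261/4855) = 4855/87.
2⁵ = 32 falls short of 4855/87 but 2⁶ = 64 reaches it, so n = 6.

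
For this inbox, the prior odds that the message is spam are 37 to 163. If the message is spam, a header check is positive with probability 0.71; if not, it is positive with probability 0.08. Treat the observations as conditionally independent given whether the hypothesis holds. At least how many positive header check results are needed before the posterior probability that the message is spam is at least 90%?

Prior odds = 37/163.
Likelihood ratio of a positive = 0.71/0.08 = 8.875.
Target posterior odds = 0.9/0.1 = 9.
Need (37/163) × 8.875ⁿ ≥ 9, i.e. 8.875ⁿ ≥ 1467/37.
8.875¹ = 8.875 falls short of 1467/37 but 8.875² = 78.765625 reaches it, so n = 2.

2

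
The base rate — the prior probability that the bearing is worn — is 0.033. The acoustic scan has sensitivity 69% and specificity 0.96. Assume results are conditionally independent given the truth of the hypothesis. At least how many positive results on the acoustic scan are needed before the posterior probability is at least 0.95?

3

Prior odds: 0.033 ÷ 0.967 = 33/967.
False-positive rate = 1 − 0.96 = 0.04; likelihood ratio of a positive = 0.69/0.04 = 17.25.
Target posterior odds = 0.95/0.05 = 19.
Need (33/967) × 17.25ⁿ ≥ 19, i.e. 17.25ⁿ ≥ 18373/33.
17.25² = 297.5625 falls short of 18373/33 but 17.25³ = 5132.953125 reaches it, so n = 3.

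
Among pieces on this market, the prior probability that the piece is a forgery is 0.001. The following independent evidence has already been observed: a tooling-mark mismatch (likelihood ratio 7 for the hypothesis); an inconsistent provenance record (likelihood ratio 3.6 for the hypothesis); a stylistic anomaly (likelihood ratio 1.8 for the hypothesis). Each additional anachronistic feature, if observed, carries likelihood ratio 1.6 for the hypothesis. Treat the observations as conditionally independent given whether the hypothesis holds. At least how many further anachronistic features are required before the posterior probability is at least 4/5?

Prior odds = 0.001/0.999 = 1/999.
Combined Bayes factor of the evidence already in hand = 7 × 3.6 × 1.8 = 45.36.
Odds after that evidence = (1/999) × 45.36 = 42/925.
Target odds = 0.8/0.2 = 4.
Need 1.6ⁿ ≥ 4 ÷ (42/925) = 1850/21.
1.6⁹ = 134217728/1953125 falls short of 1850/21 but 1.6¹⁰ ≈109.951 reaches it, so n = 10.

10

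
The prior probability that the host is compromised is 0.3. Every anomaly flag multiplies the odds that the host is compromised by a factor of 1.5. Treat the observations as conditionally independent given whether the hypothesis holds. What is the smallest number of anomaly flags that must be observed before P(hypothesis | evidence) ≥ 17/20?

7

Prior odds: 0.3 ÷ 0.7 = 3/7.
Likelihood ratio per anomaly flag = 1.5.
Target posterior odds = 0.85/0.15 = 17/3.
Require 1.5ⁿ ≥ 17/3 ÷ (3/7) = 119/9.
1.5⁶ = 11.390625 falls short of 119/9 but 1.5⁷ = 17.0859375 reaches it, so n = 7.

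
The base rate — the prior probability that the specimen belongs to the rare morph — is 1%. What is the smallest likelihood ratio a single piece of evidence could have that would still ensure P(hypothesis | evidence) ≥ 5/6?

495

Prior odds = 0.01/0.99 = 1/99.
Target odds = (5/6)/(1/6) = 5.
Required Bayes factor = 5 ÷ (1/99) = 495.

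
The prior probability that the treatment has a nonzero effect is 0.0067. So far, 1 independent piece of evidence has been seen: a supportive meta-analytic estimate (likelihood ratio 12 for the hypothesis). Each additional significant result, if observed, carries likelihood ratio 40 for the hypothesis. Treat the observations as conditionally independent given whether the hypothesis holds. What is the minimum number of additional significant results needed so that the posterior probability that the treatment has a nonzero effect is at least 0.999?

3

Prior odds = 0.0067/0.9933 = 67/9933.
Bayes factor of the evidence already in hand = 12.
Odds after that evidence = (67/9933) × 12 = 268/3311.
Target odds = 0.999/0.001 = 999.
Need 40ⁿ ≥ 999 ÷ (268/3311) = 3307689/268.
40² = 1600 falls short of 3307689/268 but 40³ = 64000 reaches it, so n = 3.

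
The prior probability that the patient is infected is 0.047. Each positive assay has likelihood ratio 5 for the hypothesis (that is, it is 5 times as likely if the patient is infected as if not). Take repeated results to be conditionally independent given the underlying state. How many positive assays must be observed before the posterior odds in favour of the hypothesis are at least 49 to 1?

5

Prior odds: 0.047 ÷ 0.953 = 47/953.
Likelihood ratio per positive assay = 5.
Target odds = 49.
Need (47/953) × 5ⁿ ≥ 49, i.e. 5ⁿ ≥ 46697/47.
5⁴ = 625 falls short of 46697/47 but 5⁵ = 3125 reaches it, so n = 5.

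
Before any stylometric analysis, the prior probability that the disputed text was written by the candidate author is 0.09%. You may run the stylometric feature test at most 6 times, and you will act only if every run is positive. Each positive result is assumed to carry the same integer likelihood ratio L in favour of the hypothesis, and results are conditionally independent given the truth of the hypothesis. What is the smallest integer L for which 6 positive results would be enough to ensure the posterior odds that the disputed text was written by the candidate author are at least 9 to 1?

Prior odds = 0.0009/0.9991 = 9/9991.
Target odds = 9.
Need L⁶ ≥ 9 ÷ (9/9991) = 9991.
4⁶ = 4096 < 9991 ≤ 15625 = 5⁶, so L = 5.

5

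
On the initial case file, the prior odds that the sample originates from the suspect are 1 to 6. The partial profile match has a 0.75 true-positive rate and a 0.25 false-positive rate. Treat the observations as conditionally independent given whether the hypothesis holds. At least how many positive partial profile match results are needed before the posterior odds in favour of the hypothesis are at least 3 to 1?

3

Prior odds = 1/6.
Likelihood ratio of a positive result = 0.75/0.25 = 3.
Target odds = 3.
Need (1/6) × 3ⁿ ≥ 3, i.e. 3ⁿ ≥ 18.
3² = 9 falls short of 18 but 3³ = 27 reaches it, so n = 3.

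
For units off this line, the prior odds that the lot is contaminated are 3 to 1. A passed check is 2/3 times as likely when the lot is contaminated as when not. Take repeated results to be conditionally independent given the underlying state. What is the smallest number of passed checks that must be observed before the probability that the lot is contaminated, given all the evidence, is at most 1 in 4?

Prior odds = 3.
Likelihood ratio per passed check = 2/3.
Target posterior odds = 0.25/0.75 = 1/3.
Require (2/3)ⁿ ≤ 1/3 ÷ 3 = 1/9.
(2/3)⁵ = 32/243 is still above 1/9 but (2/3)⁶ = 64/729 is at or below it, so n = 6.

6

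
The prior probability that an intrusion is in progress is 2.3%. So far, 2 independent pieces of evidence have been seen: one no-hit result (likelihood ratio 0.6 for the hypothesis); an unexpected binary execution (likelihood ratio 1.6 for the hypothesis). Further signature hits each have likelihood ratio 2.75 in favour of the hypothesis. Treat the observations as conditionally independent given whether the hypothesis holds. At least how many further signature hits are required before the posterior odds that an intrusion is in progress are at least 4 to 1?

Prior odds = 0.023/0.977 = 23/977.
Combined Bayes factor of the evidence already in hand = 0.6 × 1.6 = 0.96.
Odds after that evidence = (23/977) × 0.96 = 552/24425.
Target odds = 4.
Need 2.75ⁿ ≥ 4 ÷ (552/24425) = 24425/138.
2.75⁵ = 161051/1024 falls short of 24425/138 but 2.75⁶ = 1771561/4096 reaches it, so n = 6.

6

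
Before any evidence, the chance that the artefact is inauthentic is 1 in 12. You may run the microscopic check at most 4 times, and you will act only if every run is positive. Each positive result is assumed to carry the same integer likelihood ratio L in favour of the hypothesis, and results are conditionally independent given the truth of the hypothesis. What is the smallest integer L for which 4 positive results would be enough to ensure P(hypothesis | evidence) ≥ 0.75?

Prior odds = (1/12)/(11/12) = 1/11.
Target odds = 0.75/0.25 = 3.
Need L⁴ ≥ 3 ÷ (1/11) = 33.
2⁴ = 16 < 33 ≤ 81 = 3⁴, so L = 3.

3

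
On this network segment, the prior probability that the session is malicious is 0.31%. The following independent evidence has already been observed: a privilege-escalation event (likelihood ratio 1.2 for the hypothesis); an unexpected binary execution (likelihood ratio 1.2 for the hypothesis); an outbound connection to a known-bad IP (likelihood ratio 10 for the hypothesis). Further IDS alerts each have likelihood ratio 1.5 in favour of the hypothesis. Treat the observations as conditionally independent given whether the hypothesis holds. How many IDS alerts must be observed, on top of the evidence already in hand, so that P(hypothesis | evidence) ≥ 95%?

Prior odds = 0.0031/0.9969 = 31/9969.
Combined Bayes factor of the evidence already in hand = 1.2 × 1.2 × 10 = 14.4.
Odds after that evidence = (31/9969) × 14.4 = 744/16615.
Target odds = 0.95/0.05 = 19.
Need 1.5ⁿ ≥ 19 ÷ (744/16615) = 315685/744.
1.5¹⁴ = 4782969/16384 falls short of 315685/744 but 1.5¹⁵ = 14348907/32768 reaches it, so n = 15.

15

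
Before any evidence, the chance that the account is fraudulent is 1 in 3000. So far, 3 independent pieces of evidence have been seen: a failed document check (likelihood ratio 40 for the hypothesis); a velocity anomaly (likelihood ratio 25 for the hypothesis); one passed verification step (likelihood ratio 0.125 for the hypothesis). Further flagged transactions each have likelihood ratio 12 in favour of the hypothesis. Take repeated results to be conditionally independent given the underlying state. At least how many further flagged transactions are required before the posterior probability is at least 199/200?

4

Prior odds = (1/3000)/(2999/3000) = 1/2999.
Combined Bayes factor of the evidence already in hand = 40 × 25 × 0.125 = 125.
Odds after that evidence = (1/2999) × 125 = 125/2999.
Target odds = 0.995/0.005 = 199.
Need 12ⁿ ≥ 199 ÷ (125/2999) = 4774.408.
12³ = 1728 falls short of 4774.408 but 12⁴ = 20736 reaches it, so n = 4.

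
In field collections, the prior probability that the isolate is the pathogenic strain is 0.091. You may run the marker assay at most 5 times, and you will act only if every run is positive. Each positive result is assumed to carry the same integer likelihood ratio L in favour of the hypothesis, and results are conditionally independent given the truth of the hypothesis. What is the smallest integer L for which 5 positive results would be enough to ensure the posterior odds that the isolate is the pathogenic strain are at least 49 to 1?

Prior odds = 0.091/0.909 = 91/909.
Target odds = 49.
Need L⁵ ≥ 49 ÷ (91/909) = 6363/13.
3⁵ = 243 < 6363/13 ≤ 1024 = 4⁵, so L = 4.

4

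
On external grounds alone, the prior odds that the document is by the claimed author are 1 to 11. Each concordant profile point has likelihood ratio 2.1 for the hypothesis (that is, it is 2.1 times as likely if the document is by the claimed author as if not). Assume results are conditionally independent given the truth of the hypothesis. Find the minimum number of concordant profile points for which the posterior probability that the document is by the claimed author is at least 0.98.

Prior odds = 1/11.
Likelihood ratio per concordant profile point = 2.1.
Target posterior odds = 0.98/0.02 = 49.
Need (1/11) × 2.1ⁿ ≥ 49, i.e. 2.1ⁿ ≥ 539.
2.1⁸ ≈378.229 falls short of 539 but 2.1⁹ ≈794.28 reaches it, so n = 9.

9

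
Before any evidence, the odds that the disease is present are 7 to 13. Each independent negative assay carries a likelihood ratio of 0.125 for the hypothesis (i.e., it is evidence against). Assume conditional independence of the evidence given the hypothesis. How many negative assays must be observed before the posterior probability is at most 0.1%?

4

Prior odds = 7/13.
Likelihood ratio per negative assay = 0.125.
Target posterior odds = 0.001/0.999 = 1/999.
Need (7/13) × 0.125ⁿ ≤ 1/999, i.e. 0.125ⁿ ≤ 13/6993.
0.125³ = 0.001953125 is still above 13/6993 but 0.125⁴ = 1/4096 is at or below it, so n = 4.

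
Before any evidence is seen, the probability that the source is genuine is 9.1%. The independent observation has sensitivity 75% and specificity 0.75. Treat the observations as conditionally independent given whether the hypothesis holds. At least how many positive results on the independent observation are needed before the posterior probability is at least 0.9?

Prior odds: 0.091 ÷ 0.909 = 91/909.
False-positive rate = 1 − 0.75 = 0.25; likelihood ratio of a positive = 0.75/0.25 = 3.
Target posterior odds = 0.9/0.1 = 9.
Require 3ⁿ ≥ 9 ÷ (91/909) = 8181/91.
3⁴ = 81 falls short of 8181/91 but 3⁵ = 243 reaches it, so n = 5.

5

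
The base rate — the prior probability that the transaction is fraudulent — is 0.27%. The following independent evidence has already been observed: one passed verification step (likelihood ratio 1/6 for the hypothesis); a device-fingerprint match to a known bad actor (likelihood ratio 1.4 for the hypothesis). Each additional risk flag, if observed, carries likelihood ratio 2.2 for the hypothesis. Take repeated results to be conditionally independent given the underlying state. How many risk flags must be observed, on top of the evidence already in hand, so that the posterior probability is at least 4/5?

Prior odds = 0.0027/0.9973 = 27/9973.
Combined Bayes factor of the evidence already in hand = (1/6) × 1.4 = 7/30.
Odds after that evidence = (27/9973) × 7/30 = 63/99730.
Target odds = 0.8/0.2 = 4.
Need 2.2ⁿ ≥ 4 ÷ (63/99730) = 398920/63.
2.2¹¹ ≈5843.18 falls short of 398920/63 but 2.2¹² ≈12855 reaches it, so n = 12.

12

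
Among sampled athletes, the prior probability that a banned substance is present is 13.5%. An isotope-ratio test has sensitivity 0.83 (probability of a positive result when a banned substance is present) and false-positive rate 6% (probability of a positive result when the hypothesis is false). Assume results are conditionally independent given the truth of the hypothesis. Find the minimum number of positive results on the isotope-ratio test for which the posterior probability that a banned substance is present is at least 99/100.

Prior odds = 0.135/0.865 = 27/173.
Likelihood ratio of a positive result = 0.83/0.06 = 83/6.
Target odds: 0.99 ÷ 0.01 = 99.
Require (83/6)ⁿ ≥ 99 ÷ (27/173) = 1903/3.
(83/6)² = 6889/36 falls short of 1903/3 but (83/6)³ = 571787/216 reaches it, so n = 3.

3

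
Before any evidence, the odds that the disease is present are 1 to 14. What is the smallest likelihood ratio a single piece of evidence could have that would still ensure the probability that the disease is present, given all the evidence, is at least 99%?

1386

Prior odds = 1/14.
Target odds = 0.99/0.01 = 99.
Required Bayes factor = 99 ÷ (1/14) = 1386.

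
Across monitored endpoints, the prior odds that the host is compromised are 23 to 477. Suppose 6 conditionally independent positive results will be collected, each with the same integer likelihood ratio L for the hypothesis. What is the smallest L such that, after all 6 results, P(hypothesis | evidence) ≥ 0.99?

Prior odds = 23/477.
Target odds = 0.99/0.01 = 99.
Need L⁶ ≥ 99 ÷ (23/477) = 47223/23.
3⁶ = 729 < 47223/23 ≤ 4096 = 4⁶, so L = 4.

4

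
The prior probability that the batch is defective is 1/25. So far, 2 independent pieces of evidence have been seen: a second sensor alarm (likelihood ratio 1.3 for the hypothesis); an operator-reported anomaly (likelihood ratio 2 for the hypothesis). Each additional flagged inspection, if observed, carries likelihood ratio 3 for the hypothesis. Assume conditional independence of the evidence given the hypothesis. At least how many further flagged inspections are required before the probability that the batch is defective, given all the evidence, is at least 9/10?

5

Prior odds = 0.04/0.96 = 1/24.
Combined Bayes factor of the evidence already in hand = 1.3 × 2 = 2.6.
Odds after that evidence = (1/24) × 2.6 = 13/120.
Target odds = 0.9/0.1 = 9.
Need 3ⁿ ≥ 9 ÷ (13/120) = 1080/13.
3⁴ = 81 falls short of 1080/13 but 3⁵ = 243 reaches it, so n = 5.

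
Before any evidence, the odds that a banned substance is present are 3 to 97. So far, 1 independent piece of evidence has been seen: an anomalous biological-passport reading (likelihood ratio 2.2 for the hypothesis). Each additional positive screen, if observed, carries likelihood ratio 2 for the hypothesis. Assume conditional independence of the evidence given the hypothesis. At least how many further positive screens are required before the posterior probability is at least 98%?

10

Prior odds = 3/97.
Bayes factor of the evidence already in hand = 2.2.
Odds after that evidence = (3/97) × 2.2 = 33/485.
Target odds = 0.98/0.02 = 49.
Need 2ⁿ ≥ 49 ÷ (33/485) = 23765/33.
2⁹ = 512 falls short of 23765/33 but 2¹⁰ = 1024 reaches it, so n = 10.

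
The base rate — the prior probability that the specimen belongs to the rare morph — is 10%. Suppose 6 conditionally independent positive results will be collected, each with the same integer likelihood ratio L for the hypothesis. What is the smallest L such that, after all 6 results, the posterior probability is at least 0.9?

Prior odds = 0.1/0.9 = 1/9.
Target odds = 0.9/0.1 = 9.
Need L⁶ ≥ 9 ÷ (1/9) = 81.
2⁶ = 64 < 81 ≤ 729 = 3⁶, so L = 3.

3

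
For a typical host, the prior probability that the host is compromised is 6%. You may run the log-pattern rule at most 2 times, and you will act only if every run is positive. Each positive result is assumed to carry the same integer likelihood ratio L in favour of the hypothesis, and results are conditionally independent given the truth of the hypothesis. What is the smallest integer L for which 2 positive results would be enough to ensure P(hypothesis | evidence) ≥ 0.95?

Prior odds = 0.06/0.94 = 3/47.
Target odds = 0.95/0.05 = 19.
Need L² ≥ 19 ÷ (3/47) = 893/3.
17² = 289 < 893/3 ≤ 324 = 18², so L = 18.

18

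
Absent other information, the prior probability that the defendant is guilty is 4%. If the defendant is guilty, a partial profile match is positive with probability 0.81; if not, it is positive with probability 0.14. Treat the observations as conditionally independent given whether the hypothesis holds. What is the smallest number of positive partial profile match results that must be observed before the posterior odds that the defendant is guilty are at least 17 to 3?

3

Prior odds = 0.04/0.96 = 1/24.
Likelihood ratio of a positive = 0.81/0.14 = 81/14.
Target odds = 17/3.
Need (1/24) × (81/14)ⁿ ≥ 17/3, i.e. (81/14)ⁿ ≥ 136.
(81/14)² = 6561/196 falls short of 136 but (81/14)³ = 531441/2744 reaches it, so n = 3.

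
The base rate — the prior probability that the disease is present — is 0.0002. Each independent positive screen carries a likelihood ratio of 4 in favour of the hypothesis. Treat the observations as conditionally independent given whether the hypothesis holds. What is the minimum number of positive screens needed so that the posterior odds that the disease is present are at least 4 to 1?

8

Prior odds = 0.0002/0.9998 = 1/4999.
Likelihood ratio per positive screen = 4.
Target odds = 4.
Require 4ⁿ ≥ 4 ÷ (1/4999) = 19996.
4⁷ = 16384 falls short of 19996 but 4⁸ = 65536 reaches it, so n = 8.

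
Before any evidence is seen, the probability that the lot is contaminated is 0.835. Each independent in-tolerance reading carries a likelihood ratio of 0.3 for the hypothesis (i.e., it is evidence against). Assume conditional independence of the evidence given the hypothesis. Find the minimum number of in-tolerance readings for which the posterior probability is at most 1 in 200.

6

Prior odds = 0.835/0.165 = 167/33.
Likelihood ratio per in-tolerance reading = 0.3.
Target odds: 0.005 ÷ 0.995 = 1/199.
Require 0.3ⁿ ≤ 1/199 ÷ (167/33) = 33/33233.
0.3⁵ = 243/100000 is still above 33/33233 but 0.3⁶ = 729/1000000 is at or below it, so n = 6.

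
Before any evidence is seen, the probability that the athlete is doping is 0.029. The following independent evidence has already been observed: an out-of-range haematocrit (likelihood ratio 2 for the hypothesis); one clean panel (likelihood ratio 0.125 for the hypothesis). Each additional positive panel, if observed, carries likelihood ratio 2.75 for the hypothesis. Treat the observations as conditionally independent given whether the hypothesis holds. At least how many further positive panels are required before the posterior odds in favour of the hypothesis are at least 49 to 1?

9

Prior odds = 0.029/0.971 = 29/971.
Combined Bayes factor of the evidence already in hand = 2 × 0.125 = 0.25.
Odds after that evidence = (29/971) × 0.25 = 29/3884.
Target odds = 49.
Need 2.75ⁿ ≥ 49 ÷ (29/3884) = 190316/29.
2.75⁸ = 214358881/65536 falls short of 190316/29 but 2.75⁹ ≈8994.86 reaches it, so n = 9.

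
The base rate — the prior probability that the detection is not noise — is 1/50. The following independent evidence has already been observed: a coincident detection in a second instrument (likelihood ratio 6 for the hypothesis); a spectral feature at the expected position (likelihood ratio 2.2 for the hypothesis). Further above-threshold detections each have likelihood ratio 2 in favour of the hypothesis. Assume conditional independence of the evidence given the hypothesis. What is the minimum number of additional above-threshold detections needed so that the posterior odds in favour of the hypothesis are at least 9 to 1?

Prior odds = 0.02/0.98 = 1/49.
Combined Bayes factor of the evidence already in hand = 6 × 2.2 = 13.2.
Odds after that evidence = (1/49) × 13.2 = 66/245.
Target odds = 9.
Need 2ⁿ ≥ 9 ÷ (66/245) = 735/22.
2⁵ = 32 falls short of 735/22 but 2⁶ = 64 reaches it, so n = 6.

6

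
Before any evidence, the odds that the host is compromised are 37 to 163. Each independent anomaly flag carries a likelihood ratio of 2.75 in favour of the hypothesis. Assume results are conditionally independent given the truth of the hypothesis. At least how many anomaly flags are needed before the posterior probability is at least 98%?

Prior odds = 37/163.
Likelihood ratio per anomaly flag = 2.75.
Target posterior odds = 0.98/0.02 = 49.
Need (37/163) × 2.75ⁿ ≥ 49, i.e. 2.75ⁿ ≥ 7987/37.
2.75⁵ = 161051/1024 falls short of 7987/37 but 2.75⁶ = 1771561/4096 reaches it, so n = 6.

6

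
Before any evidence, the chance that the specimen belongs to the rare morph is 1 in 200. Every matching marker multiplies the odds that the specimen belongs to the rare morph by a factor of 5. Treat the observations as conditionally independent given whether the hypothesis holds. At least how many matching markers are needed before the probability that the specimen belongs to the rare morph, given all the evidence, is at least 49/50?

6

Prior odds = 0.005/0.995 = 1/199.
Likelihood ratio per matching marker = 5.
Target posterior odds = 0.98/0.02 = 49.
Require 5ⁿ ≥ 49 ÷ (1/199) = 9751.
5⁵ = 3125 falls short of 9751 but 5⁶ = 15625 reaches it, so n = 6.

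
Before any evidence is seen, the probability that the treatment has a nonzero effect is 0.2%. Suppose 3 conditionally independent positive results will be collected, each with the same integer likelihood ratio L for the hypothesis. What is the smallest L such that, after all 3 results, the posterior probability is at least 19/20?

Prior odds = 0.002/0.998 = 1/499.
Target odds = 0.95/0.05 = 19.
Need L³ ≥ 19 ÷ (1/499) = 9481.
21³ = 9261 < 9481 ≤ 10648 = 22³, so L = 22.

22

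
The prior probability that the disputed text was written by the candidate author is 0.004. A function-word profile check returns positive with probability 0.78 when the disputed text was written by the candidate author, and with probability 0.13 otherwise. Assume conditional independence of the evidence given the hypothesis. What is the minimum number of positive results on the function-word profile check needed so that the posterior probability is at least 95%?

Prior odds: 0.004 ÷ 0.996 = 1/249.
Likelihood ratio of a positive result = 0.78/0.13 = 6.
Target odds: 0.95 ÷ 0.05 = 19.
Need (1/249) × 6ⁿ ≥ 19, i.e. 6ⁿ ≥ 4731.
6⁴ = 1296 falls short of 4731 but 6⁵ = 7776 reaches it, so n = 5.

5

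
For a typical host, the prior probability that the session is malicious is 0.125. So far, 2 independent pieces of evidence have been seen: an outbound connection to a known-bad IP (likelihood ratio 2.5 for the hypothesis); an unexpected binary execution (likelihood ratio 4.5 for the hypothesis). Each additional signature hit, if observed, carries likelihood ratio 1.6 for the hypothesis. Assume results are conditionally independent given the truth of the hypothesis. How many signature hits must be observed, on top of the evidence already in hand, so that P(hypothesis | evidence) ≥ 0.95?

Prior odds = 0.125/0.875 = 1/7.
Combined Bayes factor of the evidence already in hand = 2.5 × 4.5 = 11.25.
Odds after that evidence = (1/7) × 11.25 = 45/28.
Target odds = 0.95/0.05 = 19.
Need 1.6ⁿ ≥ 19 ÷ (45/28) = 532/45.
1.6⁵ = 10.48576 falls short of 532/45 but 1.6⁶ = 262144/15625 reaches it, so n = 6.

6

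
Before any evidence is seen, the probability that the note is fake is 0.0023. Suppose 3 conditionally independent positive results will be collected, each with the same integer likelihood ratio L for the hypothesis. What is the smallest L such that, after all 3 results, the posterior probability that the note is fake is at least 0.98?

Prior odds = 0.0023/0.9977 = 23/9977.
Target odds = 0.98/0.02 = 49.
Need L³ ≥ 49 ÷ (23/9977) = 488873/23.
27³ = 19683 < 488873/23 ≤ 21952 = 28³, so L = 28.

28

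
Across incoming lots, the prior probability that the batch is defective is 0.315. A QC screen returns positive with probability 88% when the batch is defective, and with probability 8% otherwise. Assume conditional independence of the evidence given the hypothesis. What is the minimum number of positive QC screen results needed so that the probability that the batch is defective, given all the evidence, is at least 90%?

Prior odds = 0.315/0.685 = 63/137.
Likelihood ratio of a positive result = 0.88/0.08 = 11.
Target posterior odds = 0.9/0.1 = 9.
Require 11ⁿ ≥ 9 ÷ (63/137) = 137/7.
11¹ = 11 falls short of 137/7 but 11² = 121 reaches it, so n = 2.

2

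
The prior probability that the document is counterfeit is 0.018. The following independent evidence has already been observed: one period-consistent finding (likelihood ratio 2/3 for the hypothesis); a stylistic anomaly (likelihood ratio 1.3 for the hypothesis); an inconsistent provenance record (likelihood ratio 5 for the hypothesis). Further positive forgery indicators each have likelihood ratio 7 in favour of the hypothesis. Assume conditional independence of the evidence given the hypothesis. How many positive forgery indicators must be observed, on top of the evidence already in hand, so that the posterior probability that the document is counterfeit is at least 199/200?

5

Prior odds = 0.018/0.982 = 9/491.
Combined Bayes factor of the evidence already in hand = (2/3) × 1.3 × 5 = 13/3.
Odds after that evidence = (9/491) × 13/3 = 39/491.
Target odds = 0.995/0.005 = 199.
Need 7ⁿ ≥ 199 ÷ (39/491) = 97709/39.
7⁴ = 2401 falls short of 97709/39 but 7⁵ = 16807 reaches it, so n = 5.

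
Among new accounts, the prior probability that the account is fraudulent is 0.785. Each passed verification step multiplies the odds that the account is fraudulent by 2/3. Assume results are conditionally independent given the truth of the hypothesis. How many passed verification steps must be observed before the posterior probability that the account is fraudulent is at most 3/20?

Prior odds: 0.785 ÷ 0.215 = 157/43.
Likelihood ratio per passed verification step = 2/3.
Target odds: 0.15 ÷ 0.85 = 3/17.
Require (2/3)ⁿ ≤ 3/17 ÷ (157/43) = 129/2669.
(2/3)⁷ = 128/2187 is still above 129/2669 but (2/3)⁸ = 256/6561 is at or below it, so n = 8.

8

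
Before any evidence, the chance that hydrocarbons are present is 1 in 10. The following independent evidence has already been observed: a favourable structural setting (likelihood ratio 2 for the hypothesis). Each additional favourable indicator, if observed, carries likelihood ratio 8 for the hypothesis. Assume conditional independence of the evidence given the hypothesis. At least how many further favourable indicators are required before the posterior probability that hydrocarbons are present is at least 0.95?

Prior odds = 0.1/0.9 = 1/9.
Bayes factor of the evidence already in hand = 2.
Odds after that evidence = (1/9) × 2 = 2/9.
Target odds = 0.95/0.05 = 19.
Need 8ⁿ ≥ 19 ÷ (2/9) = 85.5.
8² = 64 falls short of 85.5 but 8³ = 512 reaches it, so n = 3.

3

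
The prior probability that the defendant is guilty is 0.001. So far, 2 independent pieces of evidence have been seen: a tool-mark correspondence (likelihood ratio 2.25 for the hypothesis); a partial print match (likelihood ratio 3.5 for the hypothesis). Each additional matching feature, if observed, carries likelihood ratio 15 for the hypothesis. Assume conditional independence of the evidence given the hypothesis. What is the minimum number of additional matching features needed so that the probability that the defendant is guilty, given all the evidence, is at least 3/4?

Prior odds = 0.001/0.999 = 1/999.
Combined Bayes factor of the evidence already in hand = 2.25 × 3.5 = 7.875.
Odds after that evidence = (1/999) × 7.875 = 7/888.
Target odds = 0.75/0.25 = 3.
Need 15ⁿ ≥ 3 ÷ (7/888) = 2664/7.
15² = 225 falls short of 2664/7 but 15³ = 3375 reaches it, so n = 3.

3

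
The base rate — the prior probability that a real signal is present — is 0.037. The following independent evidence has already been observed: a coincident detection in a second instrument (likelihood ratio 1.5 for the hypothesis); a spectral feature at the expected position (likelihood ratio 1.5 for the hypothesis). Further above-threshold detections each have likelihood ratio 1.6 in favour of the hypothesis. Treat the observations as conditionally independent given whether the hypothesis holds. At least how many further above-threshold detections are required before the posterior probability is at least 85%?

9

Prior odds = 0.037/0.963 = 37/963.
Combined Bayes factor of the evidence already in hand = 1.5 × 1.5 = 2.25.
Odds after that evidence = (37/963) × 2.25 = 37/428.
Target odds = 0.85/0.15 = 17/3.
Need 1.6ⁿ ≥ 17/3 ÷ (37/428) = 7276/111.
1.6⁸ = 16777216/390625 falls short of 7276/111 but 1.6⁹ = 134217728/1953125 reaches it, so n = 9.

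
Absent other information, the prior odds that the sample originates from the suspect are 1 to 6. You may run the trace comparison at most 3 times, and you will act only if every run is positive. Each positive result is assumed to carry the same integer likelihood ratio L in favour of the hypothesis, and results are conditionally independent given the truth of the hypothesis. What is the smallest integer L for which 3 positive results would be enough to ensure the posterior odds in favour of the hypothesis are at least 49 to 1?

Prior odds = 1/6.
Target odds = 49.
Need L³ ≥ 49 ÷ (1/6) = 294.
6³ = 216 < 294 ≤ 343 = 7³, so L = 7.

7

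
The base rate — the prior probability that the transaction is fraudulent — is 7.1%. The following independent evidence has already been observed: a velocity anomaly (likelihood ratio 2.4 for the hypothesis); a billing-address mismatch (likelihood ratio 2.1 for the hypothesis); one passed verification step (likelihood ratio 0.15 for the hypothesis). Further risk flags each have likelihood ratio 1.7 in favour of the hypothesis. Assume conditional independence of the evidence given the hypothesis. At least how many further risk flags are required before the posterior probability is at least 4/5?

8

Prior odds = 0.071/0.929 = 71/929.
Combined Bayes factor of the evidence already in hand = 2.4 × 2.1 × 0.15 = 0.756.
Odds after that evidence = (71/929) × 0.756 = 13419/232250.
Target odds = 0.8/0.2 = 4.
Need 1.7ⁿ ≥ 4 ÷ (13419/232250) = 929000/13419.
1.7⁷ = 410338673/10000000 falls short of 929000/13419 but 1.7⁸ ≈69.7576 reaches it, so n = 8.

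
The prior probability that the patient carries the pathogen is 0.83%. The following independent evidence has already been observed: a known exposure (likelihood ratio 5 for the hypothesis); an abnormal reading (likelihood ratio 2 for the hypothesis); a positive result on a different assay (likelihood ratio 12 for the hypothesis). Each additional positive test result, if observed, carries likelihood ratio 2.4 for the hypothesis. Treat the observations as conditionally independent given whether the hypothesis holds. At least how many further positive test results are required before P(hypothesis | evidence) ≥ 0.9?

Prior odds = 0.0083/0.9917 = 83/9917.
Combined Bayes factor of the evidence already in hand = 5 × 2 × 12 = 120.
Odds after that evidence = (83/9917) × 120 = 9960/9917.
Target odds = 0.9/0.1 = 9.
Need 2.4ⁿ ≥ 9 ÷ (9960/9917) = 29751/3320.
2.4² = 5.76 falls short of 29751/3320 but 2.4³ = 13.824 reaches it, so n = 3.

3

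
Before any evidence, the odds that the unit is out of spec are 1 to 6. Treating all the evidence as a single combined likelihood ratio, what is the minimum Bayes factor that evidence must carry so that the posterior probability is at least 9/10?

Prior odds = 1/6.
Target odds = 0.9/0.1 = 9.
Required Bayes factor = 9 ÷ (1/6) = 54.

54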